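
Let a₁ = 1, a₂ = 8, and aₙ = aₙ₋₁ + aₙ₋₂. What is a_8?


Computing iteratively: 1, 8, 9, 17, 26, 43, 69, 112
a_8 = 112

a_8 = 112


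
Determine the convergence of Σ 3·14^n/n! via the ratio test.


aₙ = 3·14^n/n!
a_{n+1}/aₙ = 14^(n+1)/(n+1)! × n!/14^n  (constant 3 cancels)
= 14/(n+1)
L = lim(n→∞) 14/(n+1) = 0
L < 1 → series CONVERGES

Converges (ratio test: L = 0 < 1)


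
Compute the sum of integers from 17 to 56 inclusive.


Σₖ₌17^56 k = Σₖ₌₁^56 k − Σₖ₌₁^16 k
= 56·57/2 − 16·17/2
= 1596 − 136 = 1460

Σk = 1460


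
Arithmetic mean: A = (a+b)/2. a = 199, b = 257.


AM = (199 + 257)/2 = 456/2 = 228

AM = 228


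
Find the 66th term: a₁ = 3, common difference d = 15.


aₙ = a₁ + (n-1)d
= 3 + (66-1)×15
= 3 + 975
= 978

a_66 = 978


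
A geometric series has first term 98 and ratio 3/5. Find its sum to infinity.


S∞ = a₁/(1-r) = 98/(1 - 3/5)
= 98/(2/5)
= 245

S∞ = 245


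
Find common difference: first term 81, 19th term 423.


d = (aₙ - a₁)/(n-1)
= (423 - 81)/(19-1)
= 342/18 = 19

d = 19


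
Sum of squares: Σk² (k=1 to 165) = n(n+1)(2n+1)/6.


n = 165
n(n+1)(2n+1)/6 = 165×166×331/6
= 9066090/6 = 1511015

Σk² = 1511015


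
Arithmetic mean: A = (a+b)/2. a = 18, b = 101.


AM = (18 + 101)/2 = 119/2 = 59.5

AM = 59.5


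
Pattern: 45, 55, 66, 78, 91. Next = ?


Pattern: triangular numbers: n(n+1)/2
Terms: 45, 55, 66, 78, 91
Next term = 105

Next term = 105


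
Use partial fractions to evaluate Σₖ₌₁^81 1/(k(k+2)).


1/(k(k+2)) = (1/2)·(1/k - 1/(k+2)) (partial fractions)
Telescoping: Σ = (1/2)·(1 + 1/2 - 1/82 - 1/83) = 2511/3403

Sum = 2511/3403


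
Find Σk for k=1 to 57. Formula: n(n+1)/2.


n(n+1)/2 = 57×58/2 = 3306/2 = 1653

Σk = 1653


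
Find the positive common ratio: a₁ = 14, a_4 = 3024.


r^(n-1) = aₙ/a₁
r^3 = 3024/14 = 216
r = 216^(1/3)
= 6

r = 6


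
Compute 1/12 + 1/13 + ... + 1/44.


Σₖ₌12^44 1/k = 1/12 + 1/13 + 1/14 + ... + 1/44
= 12743276167649195929/9419588158802421600
≈ 1.3528

Sum = 12743276167649195929/9419588158802421600 ≈ 1.3528


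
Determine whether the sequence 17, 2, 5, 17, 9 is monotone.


Differences: -15, 3, 12, -8
Difference at position 2 is +3 (> 0) but position 1 is -15 (< 0) — sequence both rises and falls
→ NOT monotonic

Not monotonic


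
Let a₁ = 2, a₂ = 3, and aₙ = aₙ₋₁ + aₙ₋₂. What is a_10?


Computing iteratively: 2, 3, 5, 8, 13, 21, 34, 55, 89, 144
a_10 = 144

a_10 = 144


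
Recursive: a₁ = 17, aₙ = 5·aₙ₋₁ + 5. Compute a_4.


Computing step by step:
a_1 = 17
a_2 = 90
a_3 = 455
a_4 = 2280


a_4 = 2280


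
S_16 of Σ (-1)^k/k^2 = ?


S = -1 + 1/4 - 1/9 + 1/16 - 1/25 + 1/36 - 1/49 + 1/64 ± ...
= -0.8206
(Full series converges to -π²/12 ≈ -0.8225)

S_16 = -0.8206


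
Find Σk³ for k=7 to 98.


Σₖ₌7^98 k³ = [98·99/2]² − [6·7/2]²
= 23532201 − 441 = 23531760

Σk³ = 23531760


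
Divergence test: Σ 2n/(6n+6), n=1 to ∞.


lim(n→∞) 2n/(6n+6) = 2/6 = 1/3  (divide numerator and denominator by n)
lim aₙ = 1/3 ≠ 0 → series DIVERGES

Diverges (lim aₙ = 1/3 ≠ 0)


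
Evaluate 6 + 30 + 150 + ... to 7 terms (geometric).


Sₙ = 6×(5^7 - 1)/(5 - 1)
= 6×(78125 - 1)/4
= 6×78124/4
= 117186

S_7 = 117186


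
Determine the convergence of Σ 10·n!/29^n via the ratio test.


aₙ = 10·n!/29^n
a_{n+1}/aₙ = (n+1)!/29^(n+1) × 29^n/n!  (constant 10 cancels)
= (n+1)/29
L = lim(n→∞) (n+1)/29 = ∞
L > 1 → series DIVERGES

Diverges (ratio test: L = ∞ > 1)


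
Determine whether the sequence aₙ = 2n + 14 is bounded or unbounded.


aₙ = 2n + 14 → as n→∞, aₙ→∞
No finite upper bound exists
The sequence is UNBOUNDED

Unbounded (aₙ → ∞ as n → ∞)


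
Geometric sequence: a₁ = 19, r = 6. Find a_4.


aₙ = a₁·r^(n-1)
= 19×6^3
= 19×216
= 4104

a_4 = 4104


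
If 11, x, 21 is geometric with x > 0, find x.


GM = √(11×21) = √231 = 15.1987

GM = 15.1987


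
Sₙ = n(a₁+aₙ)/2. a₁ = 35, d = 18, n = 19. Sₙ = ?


aₙ = 35 + (19-1)×18 = 359
Sₙ = n(a₁+aₙ)/2 = 19×(35+359)/2
= 19×394/2 = 3743

S_19 = 3743


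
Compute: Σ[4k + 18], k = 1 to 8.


Σ(4k+18) = 4·Σk + 18·n
= 4·36 + 18·8
= 144 + 144 = 288

Σ = 288


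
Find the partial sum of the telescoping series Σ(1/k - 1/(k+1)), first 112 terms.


Telescoping: adjacent terms cancel.
= 1/1 - 1/113
= 1 - 1/113 = 112/113

Sum = 112/113


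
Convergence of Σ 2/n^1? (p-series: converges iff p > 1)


p-series test: Σ c/n^p converges if p > 1, diverges if p ≤ 1 (constant c > 0 doesn't affect convergence).
p = 1
1 ≤ 1 → DIVERGES

Diverges (p = 1 ≤ 1)


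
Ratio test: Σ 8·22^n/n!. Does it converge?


aₙ = 8·22^n/n!
a_{n+1}/aₙ = 22^(n+1)/(n+1)! × n!/22^n  (constant 8 cancels)
= 22/(n+1)
L = lim(n→∞) 22/(n+1) = 0
L < 1 → series CONVERGES

Converges (ratio test: L = 0 < 1)


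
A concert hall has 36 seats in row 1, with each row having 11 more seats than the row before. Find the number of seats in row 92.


aₙ = a₁ + (n-1)d
= 36 + (92-1)×11
= 36 + 1001
= 1037

a_92 = 1037


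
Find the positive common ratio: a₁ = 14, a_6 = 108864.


r^(n-1) = aₙ/a₁
r^5 = 108864/14 = 7776
r = 7776^(1/5)
= 6

r = 6


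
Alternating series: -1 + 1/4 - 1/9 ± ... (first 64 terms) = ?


S = -1 + 1/4 - 1/9 + 1/16 - 1/25 + 1/36 - 1/49 + 1/64 ± ...
= -0.8223
(Full series converges to -π²/12 ≈ -0.8225)

S_64 = -0.8223


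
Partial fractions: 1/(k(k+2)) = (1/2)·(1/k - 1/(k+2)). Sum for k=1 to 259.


1/(k(k+2)) = (1/2)·(1/k - 1/(k+2)) (partial fractions)
Telescoping: Σ = (1/2)·(1 + 1/2 - 1/260 - 1/261) = 101269/135720

Sum = 101269/135720


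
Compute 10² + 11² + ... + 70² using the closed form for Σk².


Σₖ₌10^70 k² = Σₖ₌₁^70 k² − Σₖ₌₁^9 k²
= 70·71·141/6 − 9·10·19/6
= 116795 − 285 = 116510

Σk² = 116510


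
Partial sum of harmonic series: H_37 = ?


H_37 = 1/1 + 1/2 + 1/3 + ... + 1/37
= 2040798836801833/485721041551200
≈ 4.2016

H_37 = 2040798836801833/485721041551200 ≈ 4.2016


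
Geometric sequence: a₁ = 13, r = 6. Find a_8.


aₙ = a₁·r^(n-1)
= 13×6^7
= 13×279936
= 3639168

a_8 = 3639168


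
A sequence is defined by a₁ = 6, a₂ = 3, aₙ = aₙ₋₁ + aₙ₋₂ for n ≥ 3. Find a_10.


Computing iteratively: 6, 3, 9, 12, 21, 33, 54, 87, 141, 228
a_10 = 228

a_10 = 228


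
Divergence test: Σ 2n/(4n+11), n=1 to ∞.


lim(n→∞) 2n/(4n+11) = 2/4 = 1/2  (divide numerator and denominator by n)
lim aₙ = 1/2 ≠ 0 → series DIVERGES

Diverges (lim aₙ = 1/2 ≠ 0)


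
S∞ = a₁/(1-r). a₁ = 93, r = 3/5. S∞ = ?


S∞ = a₁/(1-r) = 93/(1 - 3/5)
= 93/(2/5)
= 465/2

S∞ = 465/2


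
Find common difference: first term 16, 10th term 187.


d = (aₙ - a₁)/(n-1)
= (187 - 16)/(10-1)
= 171/9 = 19

d = 19


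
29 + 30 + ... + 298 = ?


Σₖ₌29^298 k = Σₖ₌₁^298 k − Σₖ₌₁^28 k
= 298·299/2 − 28·29/2
= 44551 − 406 = 44145

Σk = 44145


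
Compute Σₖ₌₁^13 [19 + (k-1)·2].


aₙ = 19 + (13-1)×2 = 43
Sₙ = n(a₁+aₙ)/2 = 13×(19+43)/2
= 13×62/2 = 403

S_13 = 403


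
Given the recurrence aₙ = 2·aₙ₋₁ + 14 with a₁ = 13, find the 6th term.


Computing step by step:
a_1 = 13
a_2 = 40
a_3 = 94
a_4 = 202
a_5 = 418
a_6 = 850


a_6 = 850


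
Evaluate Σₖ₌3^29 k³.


Σₖ₌3^29 k³ = [29·30/2]² − [2·3/2]²
= 189225 − 9 = 189216

Σk³ = 189216


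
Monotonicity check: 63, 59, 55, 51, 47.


Differences: -4, -4, -4, -4
All differences < 0 → strictly DECREASING

Monotonically decreasing


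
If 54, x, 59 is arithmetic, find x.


AM = (54 + 59)/2 = 113/2 = 56.5

AM = 56.5


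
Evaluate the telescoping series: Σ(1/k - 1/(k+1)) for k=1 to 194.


Telescoping: adjacent terms cancel.
= 1/1 - 1/195
= 1 - 1/195 = 194/195

Sum = 194/195


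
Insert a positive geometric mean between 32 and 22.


GM = √(32×22) = √704 = 26.533

GM = 26.533


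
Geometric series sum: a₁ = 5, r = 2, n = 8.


Sₙ = 5×(2^8 - 1)/(2 - 1)
= 5×(256 - 1)/1
= 5×255/1
= 1275

S_8 = 1275


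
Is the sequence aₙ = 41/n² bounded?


a₁ = 41, a₂ = 41/4, a₃ = 41/9, ...
0 < aₙ ≤ 41 for all n ≥ 1
The sequence IS bounded

Bounded (0 < aₙ ≤ 41)


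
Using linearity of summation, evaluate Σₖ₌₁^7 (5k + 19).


Σ(5k+19) = 5·Σk + 19·n
= 5·28 + 19·7
= 140 + 133 = 273

Σ = 273


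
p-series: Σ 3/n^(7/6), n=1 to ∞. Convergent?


p-series test: Σ c/n^p converges if p > 1, diverges if p ≤ 1 (constant c > 0 doesn't affect convergence).
p = 7/6
7/6 > 1 → CONVERGES

Converges (p = 7/6 > 1)


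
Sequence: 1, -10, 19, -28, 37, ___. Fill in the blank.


Pattern: alternating sign, magnitude arithmetic (d=9)
Terms: 1, -10, 19, -28, 37
Next term = -46

Next term = -46


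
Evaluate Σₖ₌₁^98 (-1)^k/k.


S = -1 + 1/2 - 1/3 + 1/4 - 1/5 + 1/6 - 1/7 + 1/8 ± ...
= -0.6881
(Full series converges to -ln(2) ≈ -0.6931)

S_98 = -0.6881


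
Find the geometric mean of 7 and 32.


GM = √(7×32) = √224 = 14.9666

GM = 14.9666


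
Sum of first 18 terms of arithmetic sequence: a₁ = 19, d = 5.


aₙ = 19 + (18-1)×5 = 104
Sₙ = n(a₁+aₙ)/2 = 18×(19+104)/2
= 18×123/2 = 1107

S_18 = 1107


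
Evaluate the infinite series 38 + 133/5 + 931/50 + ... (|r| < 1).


S∞ = a₁/(1-r) = 38/(1 - 7/10)
= 38/(3/10)
= 380/3

S∞ = 380/3


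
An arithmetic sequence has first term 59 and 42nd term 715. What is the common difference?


d = (aₙ - a₁)/(n-1)
= (715 - 59)/(42-1)
= 656/41 = 16

d = 16


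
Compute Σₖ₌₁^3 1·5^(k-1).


Sₙ = 1×(5^3 - 1)/(5 - 1)
= 1×(125 - 1)/4
= 1×124/4
= 31

S_3 = 31


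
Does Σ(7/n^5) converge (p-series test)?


p-series test: Σ c/n^p converges if p > 1, diverges if p ≤ 1 (constant c > 0 doesn't affect convergence).
p = 5
5 > 1 → CONVERGES

Converges (p = 5 > 1)


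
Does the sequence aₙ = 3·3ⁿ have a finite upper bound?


aₙ = 3·3ⁿ → as n→∞, aₙ→∞ (since base 3 > 1)
No finite upper bound exists
The sequence is UNBOUNDED

Unbounded (aₙ → ∞ as n → ∞)


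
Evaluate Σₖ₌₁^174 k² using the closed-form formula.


n = 174
n(n+1)(2n+1)/6 = 174×175×349/6
= 10627050/6 = 1771175

Σk² = 1771175


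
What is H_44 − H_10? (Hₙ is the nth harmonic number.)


Σₖ₌11^44 1/k = 1/11 + 1/12 + 1/13 + ... + 1/44
= 13599602363903961529/9419588158802421600
≈ 1.4438

Sum = 13599602363903961529/9419588158802421600 ≈ 1.4438


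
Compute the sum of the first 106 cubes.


n(n+1)/2 = 106×107/2 = 5671
Σk³ = 5671² = 32160241

Σk³ = 32160241


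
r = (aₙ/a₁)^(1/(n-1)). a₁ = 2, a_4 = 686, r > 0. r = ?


r^(n-1) = aₙ/a₁
r^3 = 686/2 = 343
r = 343^(1/3)
= 7

r = 7


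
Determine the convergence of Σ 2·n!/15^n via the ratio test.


aₙ = 2·n!/15^n
a_{n+1}/aₙ = (n+1)!/15^(n+1) × 15^n/n!  (constant 2 cancels)
= (n+1)/15
L = lim(n→∞) (n+1)/15 = ∞
L > 1 → series DIVERGES

Diverges (ratio test: L = ∞ > 1)


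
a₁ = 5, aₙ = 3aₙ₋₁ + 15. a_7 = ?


Computing step by step:
a_1 = 5
a_2 = 30
a_3 = 105
a_4 = 330
a_5 = 1005
a_6 = 3030
a_7 = 9105


a_7 = 9105


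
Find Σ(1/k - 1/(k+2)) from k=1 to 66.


Telescoping with gap 2: two head and two tail terms survive.
= (1 + 1/2) - (1/67 + 1/68)
= 3/2 - 1/67 - 1/68 = 6699/4556

Sum = 6699/4556


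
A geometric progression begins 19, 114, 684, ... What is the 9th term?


aₙ = a₁·r^(n-1)
= 19×6^8
= 19×1679616
= 31912704

a_9 = 31912704


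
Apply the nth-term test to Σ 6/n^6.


lim(n→∞) 6/n^6 = 0
lim aₙ = 0 → nth-term test is INCONCLUSIVE
(Need other tests; this is actually a convergent p-series with p=6 > 1)

Inconclusive (lim aₙ = 0; need another test)


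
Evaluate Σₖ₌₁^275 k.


n(n+1)/2 = 275×276/2 = 75900/2 = 37950

Σk = 37950


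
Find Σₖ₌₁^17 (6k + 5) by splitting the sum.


Σ(6k+5) = 6·Σk + 5·n
= 6·153 + 5·17
= 918 + 85 = 1003

Σ = 1003


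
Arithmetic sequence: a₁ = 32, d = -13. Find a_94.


aₙ = a₁ + (n-1)d
= 32 + (94-1)×-13
= 32 - 1209
= -1177

a_94 = -1177


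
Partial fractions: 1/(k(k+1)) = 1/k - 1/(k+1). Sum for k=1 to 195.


1/(k(k+1)) = 1/k - 1/(k+1) (partial fractions)
Telescoping: Σ = 1 - 1/196 = 195/196

Sum = 195/196


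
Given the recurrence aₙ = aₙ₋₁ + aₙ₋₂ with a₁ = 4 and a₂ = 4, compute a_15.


Computing iteratively: 4, 4, 8, 12, 20, 32, 52, 84, 136, 220, 356, 576, ...
a_15 = 2440

a_15 = 2440


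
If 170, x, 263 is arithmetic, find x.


AM = (170 + 263)/2 = 433/2 = 216.5

AM = 216.5


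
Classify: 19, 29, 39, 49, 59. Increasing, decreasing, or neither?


Differences: 10, 10, 10, 10
All differences > 0 → strictly INCREASING

Monotonically increasing


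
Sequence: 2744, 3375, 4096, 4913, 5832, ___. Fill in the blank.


Pattern: perfect cubes: n³
Terms: 2744, 3375, 4096, 4913, 5832
Next term = 6859

Next term = 6859


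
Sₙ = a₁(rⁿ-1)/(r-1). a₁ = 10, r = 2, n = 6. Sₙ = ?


Sₙ = 10×(2^6 - 1)/(2 - 1)
= 10×(64 - 1)/1
= 10×63/1
= 630

S_6 = 630


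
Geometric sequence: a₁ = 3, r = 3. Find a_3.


aₙ = a₁·r^(n-1)
= 3×3^2
= 3×9
= 27

a_3 = 27


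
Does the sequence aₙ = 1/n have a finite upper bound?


a₁ = 1, a₂ = 1/2, a₃ = 1/3, ...
0 < aₙ ≤ 1 for all n ≥ 1
Lower bound: 0, Upper bound: 1
The sequence IS bounded

Bounded (0 < aₙ ≤ 1)


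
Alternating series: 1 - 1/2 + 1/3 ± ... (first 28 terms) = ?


S = 1 - 1/2 + 1/3 - 1/4 + 1/5 - 1/6 + 1/7 - 1/8 ± ...
= 0.6756
(Full series converges to +ln(2) ≈ +0.6931)

S_28 = 0.6756


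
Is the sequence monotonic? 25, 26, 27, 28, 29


Differences: 1, 1, 1, 1
All differences > 0 → strictly INCREASING

Monotonically increasing


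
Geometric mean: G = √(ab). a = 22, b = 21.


GM = √(22×21) = √462 = 21.4942

GM = 21.4942


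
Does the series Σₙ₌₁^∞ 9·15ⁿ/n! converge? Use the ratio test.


aₙ = 9·15^n/n!
a_{n+1}/aₙ = 15^(n+1)/(n+1)! × n!/15^n  (constant 9 cancels)
= 15/(n+1)
L = lim(n→∞) 15/(n+1) = 0
L < 1 → series CONVERGES

Converges (ratio test: L = 0 < 1)


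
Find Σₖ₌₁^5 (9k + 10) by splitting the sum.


Σ(9k+10) = 9·Σk + 10·n
= 9·15 + 10·5
= 135 + 50 = 185

Σ = 185


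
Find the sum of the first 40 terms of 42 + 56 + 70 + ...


aₙ = 42 + (40-1)×14 = 588
Sₙ = n(a₁+aₙ)/2 = 40×(42+588)/2
= 40×630/2 = 12600

S_40 = 12600


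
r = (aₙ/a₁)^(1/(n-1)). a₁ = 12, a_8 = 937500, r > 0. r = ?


r^(n-1) = aₙ/a₁
r^7 = 937500/12 = 78125
r = 78125^(1/7)
= 5

r = 5


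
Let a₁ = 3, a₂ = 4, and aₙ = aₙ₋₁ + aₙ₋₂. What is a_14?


Computing iteratively: 3, 4, 7, 11, 18, 29, 47, 76, 123, 199, 322, 521, ...
a_14 = 1364

a_14 = 1364


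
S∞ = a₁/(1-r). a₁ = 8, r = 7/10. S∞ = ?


S∞ = a₁/(1-r) = 8/(1 - 7/10)
= 8/(3/10)
= 80/3

S∞ = 80/3


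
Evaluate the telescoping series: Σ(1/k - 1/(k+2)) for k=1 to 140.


Telescoping with gap 2: two head and two tail terms survive.
= (1 + 1/2) - (1/141 + 1/142)
= 3/2 - 1/141 - 1/142 = 14875/10011

Sum = 14875/10011


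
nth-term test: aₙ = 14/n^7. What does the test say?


lim(n→∞) 14/n^7 = 0
lim aₙ = 0 → nth-term test is INCONCLUSIVE
(Need other tests; this is actually a convergent p-series with p=7 > 1)

Inconclusive (lim aₙ = 0; need another test)


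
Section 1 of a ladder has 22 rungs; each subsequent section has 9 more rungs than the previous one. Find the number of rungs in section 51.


aₙ = a₁ + (n-1)d
= 22 + (51-1)×9
= 22 + 450
= 472

a_51 = 472


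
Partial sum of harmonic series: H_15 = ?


H_15 = 1/1 + 1/2 + 1/3 + ... + 1/15
= 1195757/360360
≈ 3.3182

H_15 = 1195757/360360 ≈ 3.3182


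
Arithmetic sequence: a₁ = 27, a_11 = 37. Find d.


d = (aₙ - a₁)/(n-1)
= (37 - 27)/(11-1)
= 10/10 = 1

d = 1


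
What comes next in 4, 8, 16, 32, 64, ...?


Pattern: powers of 2: 2ⁿ
Terms: 4, 8, 16, 32, 64
Next term = 128

Next term = 128


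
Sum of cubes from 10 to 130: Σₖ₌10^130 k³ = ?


Σₖ₌10^130 k³ = [130·131/2]² − [9·10/2]²
= 72505225 − 2025 = 72503200

Σk³ = 72503200


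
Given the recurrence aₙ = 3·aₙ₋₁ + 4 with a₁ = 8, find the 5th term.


Computing step by step:
a_1 = 8
a_2 = 28
a_3 = 88
a_4 = 268
a_5 = 808


a_5 = 808


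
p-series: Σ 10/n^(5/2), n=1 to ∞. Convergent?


p-series test: Σ c/n^p converges if p > 1, diverges if p ≤ 1 (constant c > 0 doesn't affect convergence).
p = 5/2
5/2 > 1 → CONVERGES

Converges (p = 5/2 > 1)


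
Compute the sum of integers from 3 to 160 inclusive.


Σₖ₌3^160 k = Σₖ₌₁^160 k − Σₖ₌₁^2 k
= 160·161/2 − 2·3/2
= 12880 − 3 = 12877

Σk = 12877


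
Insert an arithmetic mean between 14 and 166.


AM = (14 + 166)/2 = 180/2 = 90

AM = 90


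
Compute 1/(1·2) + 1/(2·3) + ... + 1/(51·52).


1/(k(k+1)) = 1/k - 1/(k+1) (partial fractions)
Telescoping: Σ = 1 - 1/52 = 51/52

Sum = 51/52


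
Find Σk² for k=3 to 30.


Σₖ₌3^30 k² = Σₖ₌₁^30 k² − Σₖ₌₁^2 k²
= 30·31·61/6 − 2·3·5/6
= 9455 − 5 = 9450

Σk² = 9450


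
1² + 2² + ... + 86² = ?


n = 86
n(n+1)(2n+1)/6 = 86×87×173/6
= 1294386/6 = 215731

Σk² = 215731


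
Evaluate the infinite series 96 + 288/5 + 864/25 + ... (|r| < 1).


S∞ = a₁/(1-r) = 96/(1 - 3/5)
= 96/(2/5)
= 240

S∞ = 240


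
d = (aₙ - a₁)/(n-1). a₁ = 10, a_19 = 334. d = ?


d = (aₙ - a₁)/(n-1)
= (334 - 10)/(19-1)
= 324/18 = 18

d = 18


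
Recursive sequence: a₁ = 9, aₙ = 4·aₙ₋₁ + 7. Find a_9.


Computing step by step:
a_1 = 9
a_2 = 43
a_3 = 179
a_4 = 723
a_5 = 2899
a_6 = 11603
a_7 = 46419
a_8 = 185683
a_9 = 742739


a_9 = 742739


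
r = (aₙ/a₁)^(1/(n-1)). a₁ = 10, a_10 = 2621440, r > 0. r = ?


r^(n-1) = aₙ/a₁
r^9 = 2621440/10 = 262144
r = 262144^(1/9)
= 4

r = 4


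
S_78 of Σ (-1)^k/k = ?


S = -1 + 1/2 - 1/3 + 1/4 - 1/5 + 1/6 - 1/7 + 1/8 ± ...
= -0.6868
(Full series converges to -ln(2) ≈ -0.6931)

S_78 = -0.6868


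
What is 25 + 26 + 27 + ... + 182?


Σₖ₌25^182 k = Σₖ₌₁^182 k − Σₖ₌₁^24 k
= 182·183/2 − 24·25/2
= 16653 − 300 = 16353

Σk = 16353


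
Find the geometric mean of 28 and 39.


GM = √(28×39) = √1092 = 33.0454

GM = 33.0454


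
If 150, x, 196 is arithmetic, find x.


AM = (150 + 196)/2 = 346/2 = 173

AM = 173


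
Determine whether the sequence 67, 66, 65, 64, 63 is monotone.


Differences: -1, -1, -1, -1
All differences < 0 → strictly DECREASING

Monotonically decreasing


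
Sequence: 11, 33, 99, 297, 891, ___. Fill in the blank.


Pattern: geometric (r=3)
Terms: 11, 33, 99, 297, 891
Next term = 2673

Next term = 2673


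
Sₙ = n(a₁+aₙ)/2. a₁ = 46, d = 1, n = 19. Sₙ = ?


aₙ = 46 + (19-1)×1 = 64
Sₙ = n(a₁+aₙ)/2 = 19×(46+64)/2
= 19×110/2 = 1045

S_19 = 1045


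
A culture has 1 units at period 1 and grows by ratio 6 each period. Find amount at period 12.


aₙ = a₁·r^(n-1)
= 1×6^11
= 1×362797056
= 362797056

a_12 = 362797056


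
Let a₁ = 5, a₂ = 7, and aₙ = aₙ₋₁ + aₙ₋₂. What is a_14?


Computing iteratively: 5, 7, 12, 19, 31, 50, 81, 131, 212, 343, 555, 898, ...
a_14 = 2351

a_14 = 2351


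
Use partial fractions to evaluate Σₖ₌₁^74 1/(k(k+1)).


1/(k(k+1)) = 1/k - 1/(k+1) (partial fractions)
Telescoping: Σ = 1 - 1/75 = 74/75

Sum = 74/75


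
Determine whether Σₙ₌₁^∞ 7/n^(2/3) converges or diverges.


p-series test: Σ c/n^p converges if p > 1, diverges if p ≤ 1 (constant c > 0 doesn't affect convergence).
p = 2/3
2/3 ≤ 1 → DIVERGES

Diverges (p = 2/3 ≤ 1)


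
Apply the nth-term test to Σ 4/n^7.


lim(n→∞) 4/n^7 = 0
lim aₙ = 0 → nth-term test is INCONCLUSIVE
(Need other tests; this is actually a convergent p-series with p=7 > 1)

Inconclusive (lim aₙ = 0; need another test)


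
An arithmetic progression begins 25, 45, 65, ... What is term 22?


aₙ = a₁ + (n-1)d
= 25 + (22-1)×20
= 25 + 420
= 445

a_22 = 445


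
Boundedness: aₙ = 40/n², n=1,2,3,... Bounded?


a₁ = 40, a₂ = 40/4, a₃ = 40/9, ...
0 < aₙ ≤ 40 for all n ≥ 1
The sequence IS bounded

Bounded (0 < aₙ ≤ 40)


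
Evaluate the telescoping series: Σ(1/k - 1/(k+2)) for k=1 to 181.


Telescoping with gap 2: two head and two tail terms survive.
= (1 + 1/2) - (1/182 + 1/183)
= 3/2 - 1/182 - 1/183 = 24797/16653

Sum = 24797/16653


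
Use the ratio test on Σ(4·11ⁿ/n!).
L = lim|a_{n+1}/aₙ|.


aₙ = 4·11^n/n!
a_{n+1}/aₙ = 11^(n+1)/(n+1)! × n!/11^n  (constant 4 cancels)
= 11/(n+1)
L = lim(n→∞) 11/(n+1) = 0
L < 1 → series CONVERGES

Converges (ratio test: L = 0 < 1)


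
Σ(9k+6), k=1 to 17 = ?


Σ(9k+6) = 9·Σk + 6·n
= 9·153 + 6·17
= 1377 + 102 = 1479

Σ = 1479


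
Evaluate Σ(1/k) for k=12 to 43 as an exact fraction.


Σₖ₌12^43 1/k = 1/12 + 1/13 + 1/14 + ... + 1/43
= 12529194618585504529/9419588158802421600
≈ 1.3301

Sum = 12529194618585504529/9419588158802421600 ≈ 1.3301


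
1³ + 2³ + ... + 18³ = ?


n(n+1)/2 = 18×19/2 = 171
Σk³ = 171² = 29241

Σk³ = 29241


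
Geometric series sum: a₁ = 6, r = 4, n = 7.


Sₙ = 6×(4^7 - 1)/(4 - 1)
= 6×(16384 - 1)/3
= 6×16383/3
= 32766

S_7 = 32766


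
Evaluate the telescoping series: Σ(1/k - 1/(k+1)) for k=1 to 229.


Telescoping: adjacent terms cancel.
= 1/1 - 1/230
= 1 - 1/230 = 229/230

Sum = 229/230


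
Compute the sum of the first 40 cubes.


n(n+1)/2 = 40×41/2 = 820
Σk³ = 820² = 672400

Σk³ = 672400


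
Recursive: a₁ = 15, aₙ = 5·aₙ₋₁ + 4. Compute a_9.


Computing step by step:
a_1 = 15
a_2 = 79
a_3 = 399
a_4 = 1999
a_5 = 9999
a_6 = 49999
a_7 = 249999
a_8 = 1249999
a_9 = 6249999


a_9 = 6249999


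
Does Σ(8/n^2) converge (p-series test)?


p-series test: Σ c/n^p converges if p > 1, diverges if p ≤ 1 (constant c > 0 doesn't affect convergence).
p = 2
2 > 1 → CONVERGES

Converges (p = 2 > 1)


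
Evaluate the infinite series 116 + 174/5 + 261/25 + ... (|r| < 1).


S∞ = a₁/(1-r) = 116/(1 - 3/10)
= 116/(7/10)
= 1160/7

S∞ = 1160/7


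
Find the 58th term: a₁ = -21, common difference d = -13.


aₙ = a₁ + (n-1)d
= -21 + (58-1)×-13
= -21 - 741
= -762

a_58 = -762


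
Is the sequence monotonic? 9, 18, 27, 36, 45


Differences: 9, 9, 9, 9
All differences > 0 → strictly INCREASING

Monotonically increasing


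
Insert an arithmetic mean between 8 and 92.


AM = (8 + 92)/2 = 100/2 = 50

AM = 50


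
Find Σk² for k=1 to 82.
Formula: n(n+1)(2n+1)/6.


n = 82
n(n+1)(2n+1)/6 = 82×83×165/6
= 1122990/6 = 187165

Σk² = 187165


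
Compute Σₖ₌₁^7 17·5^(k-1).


Sₙ = 17×(5^7 - 1)/(5 - 1)
= 17×(78125 - 1)/4
= 17×78124/4
= 332027

S_7 = 332027


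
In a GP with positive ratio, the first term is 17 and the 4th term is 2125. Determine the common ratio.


r^(n-1) = aₙ/a₁
r^3 = 2125/17 = 125
r = 125^(1/3)
= 5

r = 5


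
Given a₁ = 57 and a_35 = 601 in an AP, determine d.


d = (aₙ - a₁)/(n-1)
= (601 - 57)/(35-1)
= 544/34 = 16

d = 16


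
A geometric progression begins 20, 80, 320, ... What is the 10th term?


aₙ = a₁·r^(n-1)
= 20×4^9
= 20×262144
= 5242880

a_10 = 5242880


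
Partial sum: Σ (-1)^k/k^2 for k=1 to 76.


S = -1 + 1/4 - 1/9 + 1/16 - 1/25 + 1/36 - 1/49 + 1/64 ± ...
= -0.8224
(Full series converges to -π²/12 ≈ -0.8225)

S_76 = -0.8224


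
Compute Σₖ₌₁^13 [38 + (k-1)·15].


aₙ = 38 + (13-1)×15 = 218
Sₙ = n(a₁+aₙ)/2 = 13×(38+218)/2
= 13×256/2 = 1664

S_13 = 1664


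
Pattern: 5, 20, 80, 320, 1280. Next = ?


Pattern: geometric (r=4)
Terms: 5, 20, 80, 320, 1280
Next term = 5120

Next term = 5120


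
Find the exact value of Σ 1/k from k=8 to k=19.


Σₖ₌8^19 1/k = 1/8 + 1/9 + 1/10 + ... + 1/19
= 14819303/15519504
≈ 0.9549

Sum = 14819303/15519504 ≈ 0.9549


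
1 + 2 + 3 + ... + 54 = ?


n(n+1)/2 = 54×55/2 = 2970/2 = 1485

Σk = 1485


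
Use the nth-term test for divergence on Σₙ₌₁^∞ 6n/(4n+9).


lim(n→∞) 6n/(4n+9) = 6/4 = 3/2  (divide numerator and denominator by n)
lim aₙ = 3/2 ≠ 0 → series DIVERGES

Diverges (lim aₙ = 3/2 ≠ 0)


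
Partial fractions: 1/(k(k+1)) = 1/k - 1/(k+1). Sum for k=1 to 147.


1/(k(k+1)) = 1/k - 1/(k+1) (partial fractions)
Telescoping: Σ = 1 - 1/148 = 147/148

Sum = 147/148


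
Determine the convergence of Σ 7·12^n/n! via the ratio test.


aₙ = 7·12^n/n!
a_{n+1}/aₙ = 12^(n+1)/(n+1)! × n!/12^n  (constant 7 cancels)
= 12/(n+1)
L = lim(n→∞) 12/(n+1) = 0
L < 1 → series CONVERGES

Converges (ratio test: L = 0 < 1)


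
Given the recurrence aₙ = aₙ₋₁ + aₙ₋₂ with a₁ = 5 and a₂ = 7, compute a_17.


Computing iteratively: 5, 7, 12, 19, 31, 50, 81, 131, 212, 343, 555, 898, ...
a_17 = 9959

a_17 = 9959


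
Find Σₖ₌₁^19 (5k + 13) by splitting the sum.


Σ(5k+13) = 5·Σk + 13·n
= 5·190 + 13·19
= 950 + 247 = 1197

Σ = 1197


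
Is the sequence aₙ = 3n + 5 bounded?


aₙ = 3n + 5 → as n→∞, aₙ→∞
No finite upper bound exists
The sequence is UNBOUNDED

Unbounded (aₙ → ∞ as n → ∞)


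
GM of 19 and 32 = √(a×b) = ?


GM = √(19×32) = √608 = 24.6577

GM = 24.6577


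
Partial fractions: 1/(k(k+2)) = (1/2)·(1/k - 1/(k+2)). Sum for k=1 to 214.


1/(k(k+2)) = (1/2)·(1/k - 1/(k+2)) (partial fractions)
Telescoping: Σ = (1/2)·(1 + 1/2 - 1/215 - 1/216) = 69229/92880

Sum = 69229/92880


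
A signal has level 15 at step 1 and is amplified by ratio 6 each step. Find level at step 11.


aₙ = a₁·r^(n-1)
= 15×6^10
= 15×60466176
= 906992640

a_11 = 906992640


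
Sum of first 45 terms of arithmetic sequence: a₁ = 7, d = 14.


aₙ = 7 + (45-1)×14 = 623
Sₙ = n(a₁+aₙ)/2 = 45×(7+623)/2
= 45×630/2 = 14175

S_45 = 14175


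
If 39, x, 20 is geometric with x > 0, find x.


GM = √(39×20) = √780 = 27.9285

GM = 27.9285


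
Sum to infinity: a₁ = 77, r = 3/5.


S∞ = a₁/(1-r) = 77/(1 - 3/5)
= 77/(2/5)
= 385/2

S∞ = 385/2


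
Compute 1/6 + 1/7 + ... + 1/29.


Σₖ₌6^29 1/k = 1/6 + 1/7 + 1/8 + ... + 1/29
= 3908958676327/2329089562800
≈ 1.6783

Sum = 3908958676327/2329089562800 ≈ 1.6783


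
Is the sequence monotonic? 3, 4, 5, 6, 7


Differences: 1, 1, 1, 1
All differences > 0 → strictly INCREASING

Monotonically increasing


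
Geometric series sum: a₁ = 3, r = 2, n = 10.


Sₙ = 3×(2^10 - 1)/(2 - 1)
= 3×(1024 - 1)/1
= 3×1023/1
= 3069

S_10 = 3069


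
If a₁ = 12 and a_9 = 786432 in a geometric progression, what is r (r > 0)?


r^(n-1) = aₙ/a₁
r^8 = 786432/12 = 65536
r = 65536^(1/8)
= ±4; taking r > 0 gives r = 4

r = 4


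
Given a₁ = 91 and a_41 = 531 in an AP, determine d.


d = (aₙ - a₁)/(n-1)
= (531 - 91)/(41-1)
= 440/40 = 11

d = 11


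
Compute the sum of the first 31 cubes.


n(n+1)/2 = 31×32/2 = 496
Σk³ = 496² = 246016

Σk³ = 246016


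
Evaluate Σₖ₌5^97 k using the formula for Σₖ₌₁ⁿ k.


Σₖ₌5^97 k = Σₖ₌₁^97 k − Σₖ₌₁^4 k
= 97·98/2 − 4·5/2
= 4753 − 10 = 4743

Σk = 4743


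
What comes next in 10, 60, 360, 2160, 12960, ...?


Pattern: geometric (r=6)
Terms: 10, 60, 360, 2160, 12960
Next term = 77760

Next term = 77760


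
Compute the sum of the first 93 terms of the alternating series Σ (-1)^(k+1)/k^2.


S = 1 - 1/4 + 1/9 - 1/16 + 1/25 - 1/36 + 1/49 - 1/64 ± ...
= 0.8225
(Full series converges to +π²/12 ≈ +0.8225)

S_93 = 0.8225


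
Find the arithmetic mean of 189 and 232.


AM = (189 + 232)/2 = 421/2 = 210.5

AM = 210.5


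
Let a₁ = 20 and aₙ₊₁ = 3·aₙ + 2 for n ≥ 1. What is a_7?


Computing step by step:
a_1 = 20
a_2 = 62
a_3 = 188
a_4 = 566
a_5 = 1700
a_6 = 5102
a_7 = 15308


a_7 = 15308


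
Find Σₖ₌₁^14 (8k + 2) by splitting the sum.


Σ(8k+2) = 8·Σk + 2·n
= 8·105 + 2·14
= 840 + 28 = 868

Σ = 868


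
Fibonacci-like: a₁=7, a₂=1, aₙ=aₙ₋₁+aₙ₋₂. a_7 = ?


Computing iteratively: 7, 1, 8, 9, 17, 26, 43
a_7 = 43

a_7 = 43


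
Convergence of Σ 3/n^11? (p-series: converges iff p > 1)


p-series test: Σ c/n^p converges if p > 1, diverges if p ≤ 1 (constant c > 0 doesn't affect convergence).
p = 11
11 > 1 → CONVERGES

Converges (p = 11 > 1)


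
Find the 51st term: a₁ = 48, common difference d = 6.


aₙ = a₁ + (n-1)d
= 48 + (51-1)×6
= 48 + 300
= 348

a_51 = 348


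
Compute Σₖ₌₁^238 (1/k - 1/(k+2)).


Telescoping with gap 2: two head and two tail terms survive.
= (1 + 1/2) - (1/239 + 1/240)
= 3/2 - 1/239 - 1/240 = 85561/57360

Sum = 85561/57360


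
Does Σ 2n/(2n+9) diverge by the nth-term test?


lim(n→∞) 2n/(2n+9) = 2/2 = 1  (divide numerator and denominator by n)
lim aₙ = 1 ≠ 0 → series DIVERGES

Diverges (lim aₙ = 1 ≠ 0)


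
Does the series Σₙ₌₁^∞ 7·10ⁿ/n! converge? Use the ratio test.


aₙ = 7·10^n/n!
a_{n+1}/aₙ = 10^(n+1)/(n+1)! × n!/10^n  (constant 7 cancels)
= 10/(n+1)
L = lim(n→∞) 10/(n+1) = 0
L < 1 → series CONVERGES

Converges (ratio test: L = 0 < 1)


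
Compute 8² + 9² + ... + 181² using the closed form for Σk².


Σₖ₌8^181 k² = Σₖ₌₁^181 k² − Σₖ₌₁^7 k²
= 181·182·363/6 − 7·8·15/6
= 1992991 − 140 = 1992851

Σk² = 1992851


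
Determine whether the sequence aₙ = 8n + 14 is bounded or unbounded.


aₙ = 8n + 14 → as n→∞, aₙ→∞
No finite upper bound exists
The sequence is UNBOUNDED

Unbounded (aₙ → ∞ as n → ∞)


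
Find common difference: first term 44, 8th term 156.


d = (aₙ - a₁)/(n-1)
= (156 - 44)/(8-1)
= 112/7 = 16

d = 16


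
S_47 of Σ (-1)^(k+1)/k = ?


S = 1 - 1/2 + 1/3 - 1/4 + 1/5 - 1/6 + 1/7 - 1/8 ± ...
= 0.7037
(Full series converges to +ln(2) ≈ +0.6931)

S_47 = 0.7037


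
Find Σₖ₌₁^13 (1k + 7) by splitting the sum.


Σ(1k+7) = 1·Σk + 7·n
= 1·91 + 7·13
= 91 + 91 = 182

Σ = 182


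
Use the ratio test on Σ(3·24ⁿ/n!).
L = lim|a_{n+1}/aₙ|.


aₙ = 3·24^n/n!
a_{n+1}/aₙ = 24^(n+1)/(n+1)! × n!/24^n  (constant 3 cancels)
= 24/(n+1)
L = lim(n→∞) 24/(n+1) = 0
L < 1 → series CONVERGES

Converges (ratio test: L = 0 < 1)


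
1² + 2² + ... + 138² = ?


n = 138
n(n+1)(2n+1)/6 = 138×139×277/6
= 5313414/6 = 885569

Σk² = 885569


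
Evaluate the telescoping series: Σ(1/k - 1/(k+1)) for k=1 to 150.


Telescoping: adjacent terms cancel.
= 1/1 - 1/151
= 1 - 1/151 = 150/151

Sum = 150/151


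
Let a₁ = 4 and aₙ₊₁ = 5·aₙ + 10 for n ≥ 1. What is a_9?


Computing step by step:
a_1 = 4
a_2 = 30
a_3 = 160
a_4 = 810
a_5 = 4060
a_6 = 20310
a_7 = 101560
a_8 = 507810
a_9 = 2539060


a_9 = 2539060


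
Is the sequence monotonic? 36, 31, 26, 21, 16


Differences: -5, -5, -5, -5
All differences < 0 → strictly DECREASING

Monotonically decreasing


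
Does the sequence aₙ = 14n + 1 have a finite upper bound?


aₙ = 14n + 1 → as n→∞, aₙ→∞
No finite upper bound exists
The sequence is UNBOUNDED

Unbounded (aₙ → ∞ as n → ∞)


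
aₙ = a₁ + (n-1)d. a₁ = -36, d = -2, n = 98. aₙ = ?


aₙ = a₁ + (n-1)d
= -36 + (98-1)×-2
= -36 - 194
= -230

a_98 = -230


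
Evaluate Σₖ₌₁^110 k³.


n(n+1)/2 = 110×111/2 = 6105
Σk³ = 6105² = 37271025

Σk³ = 37271025


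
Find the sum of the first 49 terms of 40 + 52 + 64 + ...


aₙ = 40 + (49-1)×12 = 616
Sₙ = n(a₁+aₙ)/2 = 49×(40+616)/2
= 49×656/2 = 16072

S_49 = 16072


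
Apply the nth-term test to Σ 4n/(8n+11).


lim(n→∞) 4n/(8n+11) = 4/8 = 1/2  (divide numerator and denominator by n)
lim aₙ = 1/2 ≠ 0 → series DIVERGES

Diverges (lim aₙ = 1/2 ≠ 0)


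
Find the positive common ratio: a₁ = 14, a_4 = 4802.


r^(n-1) = aₙ/a₁
r^3 = 4802/14 = 343
r = 343^(1/3)
= 7

r = 7


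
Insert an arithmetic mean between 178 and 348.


AM = (178 + 348)/2 = 526/2 = 263

AM = 263


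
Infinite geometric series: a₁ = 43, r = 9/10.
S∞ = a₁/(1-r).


S∞ = a₁/(1-r) = 43/(1 - 9/10)
= 43/(1/10)
= 430

S∞ = 430


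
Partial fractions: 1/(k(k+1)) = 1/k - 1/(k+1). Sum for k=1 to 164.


1/(k(k+1)) = 1/k - 1/(k+1) (partial fractions)
Telescoping: Σ = 1 - 1/165 = 164/165

Sum = 164/165


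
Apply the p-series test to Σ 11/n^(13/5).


p-series test: Σ c/n^p converges if p > 1, diverges if p ≤ 1 (constant c > 0 doesn't affect convergence).
p = 13/5
13/5 > 1 → CONVERGES

Converges (p = 13/5 > 1)


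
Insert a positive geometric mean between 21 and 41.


GM = √(21×41) = √861 = 29.3428

GM = 29.3428


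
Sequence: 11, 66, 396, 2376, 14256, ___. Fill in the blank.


Pattern: geometric (r=6)
Terms: 11, 66, 396, 2376, 14256
Next term = 85536

Next term = 85536


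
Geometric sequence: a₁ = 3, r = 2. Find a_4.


aₙ = a₁·r^(n-1)
= 3×2^3
= 3×8
= 24

a_4 = 24


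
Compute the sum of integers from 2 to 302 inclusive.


Σₖ₌2^302 k = Σₖ₌₁^302 k − Σₖ₌₁^1 k
= 302·303/2 − 1·2/2
= 45753 − 1 = 45752

Σk = 45752


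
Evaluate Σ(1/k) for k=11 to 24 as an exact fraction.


Σₖ₌11^24 1/k = 1/11 + 1/12 + 1/13 + ... + 1/24
= 4534977911/5354228880
≈ 0.847

Sum = 4534977911/5354228880 ≈ 0.847


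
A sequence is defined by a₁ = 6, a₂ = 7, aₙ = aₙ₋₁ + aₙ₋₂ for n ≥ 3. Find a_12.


Computing iteratively: 6, 7, 13, 20, 33, 53, 86, 139, 225, 364, 589, 953
a_12 = 953

a_12 = 953


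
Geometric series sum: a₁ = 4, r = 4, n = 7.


Sₙ = 4×(4^7 - 1)/(4 - 1)
= 4×(16384 - 1)/3
= 4×16383/3
= 21844

S_7 = 21844


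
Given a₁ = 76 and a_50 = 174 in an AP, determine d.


d = (aₙ - a₁)/(n-1)
= (174 - 76)/(50-1)
= 98/49 = 2

d = 2


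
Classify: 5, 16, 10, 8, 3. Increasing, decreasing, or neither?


Differences: 11, -6, -2, -5
Difference at position 1 is +11 (> 0) but position 2 is -6 (< 0) — sequence both rises and falls
→ NOT monotonic

Not monotonic


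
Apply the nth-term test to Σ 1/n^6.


lim(n→∞) 1/n^6 = 0
lim aₙ = 0 → nth-term test is INCONCLUSIVE
(Need other tests; this is actually a convergent p-series with p=6 > 1)

Inconclusive (lim aₙ = 0; need another test)


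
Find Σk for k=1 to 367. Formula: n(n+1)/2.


n(n+1)/2 = 367×368/2 = 135056/2 = 67528

Σk = 67528


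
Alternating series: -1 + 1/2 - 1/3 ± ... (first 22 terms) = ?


S = -1 + 1/2 - 1/3 + 1/4 - 1/5 + 1/6 - 1/7 + 1/8 ± ...
= -0.6709
(Full series converges to -ln(2) ≈ -0.6931)

S_22 = -0.6709


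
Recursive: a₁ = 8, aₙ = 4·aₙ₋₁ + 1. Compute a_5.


Computing step by step:
a_1 = 8
a_2 = 33
a_3 = 133
a_4 = 533
a_5 = 2133


a_5 = 2133


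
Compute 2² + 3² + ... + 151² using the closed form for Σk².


Σₖ₌2^151 k² = Σₖ₌₁^151 k² − Σₖ₌₁^1 k²
= 151·152·303/6 − 1·2·3/6
= 1159076 − 1 = 1159075

Σk² = 1159075


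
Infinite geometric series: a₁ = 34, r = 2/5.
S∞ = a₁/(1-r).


S∞ = a₁/(1-r) = 34/(1 - 2/5)
= 34/(3/5)
= 170/3

S∞ = 170/3


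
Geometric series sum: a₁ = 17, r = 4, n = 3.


Sₙ = 17×(4^3 - 1)/(4 - 1)
= 17×(64 - 1)/3
= 17×63/3
= 357

S_3 = 357


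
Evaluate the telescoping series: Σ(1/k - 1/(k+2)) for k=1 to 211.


Telescoping with gap 2: two head and two tail terms survive.
= (1 + 1/2) - (1/212 + 1/213)
= 3/2 - 1/212 - 1/213 = 67309/45156

Sum = 67309/45156


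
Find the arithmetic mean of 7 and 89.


AM = (7 + 89)/2 = 96/2 = 48

AM = 48


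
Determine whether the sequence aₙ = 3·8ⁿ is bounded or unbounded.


aₙ = 3·8ⁿ → as n→∞, aₙ→∞ (since base 8 > 1)
No finite upper bound exists
The sequence is UNBOUNDED

Unbounded (aₙ → ∞ as n → ∞)


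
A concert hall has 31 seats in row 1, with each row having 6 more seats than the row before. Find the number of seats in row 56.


aₙ = a₁ + (n-1)d
= 31 + (56-1)×6
= 31 + 330
= 361

a_56 = 361


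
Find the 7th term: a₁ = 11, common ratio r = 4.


aₙ = a₁·r^(n-1)
= 11×4^6
= 11×4096
= 45056

a_7 = 45056


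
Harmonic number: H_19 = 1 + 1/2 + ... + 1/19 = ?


H_19 = 1/1 + 1/2 + 1/3 + ... + 1/19
= 275295799/77597520
≈ 3.5477

H_19 = 275295799/77597520 ≈ 3.5477


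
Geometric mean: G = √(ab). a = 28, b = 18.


GM = √(28×18) = √504 = 22.4499

GM = 22.4499


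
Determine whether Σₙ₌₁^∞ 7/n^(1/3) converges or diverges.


p-series test: Σ c/n^p converges if p > 1, diverges if p ≤ 1 (constant c > 0 doesn't affect convergence).
p = 1/3
1/3 ≤ 1 → DIVERGES

Diverges (p = 1/3 ≤ 1)


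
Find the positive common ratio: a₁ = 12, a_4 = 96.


r^(n-1) = aₙ/a₁
r^3 = 96/12 = 8
r = 8^(1/3)
= 2

r = 2


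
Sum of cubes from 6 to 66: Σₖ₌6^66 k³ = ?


Σₖ₌6^66 k³ = [66·67/2]² − [5·6/2]²
= 4888521 − 225 = 4888296

Σk³ = 4888296


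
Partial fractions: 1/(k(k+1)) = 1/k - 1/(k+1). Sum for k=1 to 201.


1/(k(k+1)) = 1/k - 1/(k+1) (partial fractions)
Telescoping: Σ = 1 - 1/202 = 201/202

Sum = 201/202


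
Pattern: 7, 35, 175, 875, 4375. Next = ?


Pattern: geometric (r=5)
Terms: 7, 35, 175, 875, 4375
Next term = 21875

Next term = 21875


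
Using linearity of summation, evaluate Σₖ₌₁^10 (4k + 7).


Σ(4k+7) = 4·Σk + 7·n
= 4·55 + 7·10
= 220 + 70 = 290

Σ = 290


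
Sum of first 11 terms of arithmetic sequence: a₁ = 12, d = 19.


aₙ = 12 + (11-1)×19 = 202
Sₙ = n(a₁+aₙ)/2 = 11×(12+202)/2
= 11×214/2 = 1177

S_11 = 1177


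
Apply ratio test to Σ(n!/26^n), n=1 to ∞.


aₙ = n!/26^n
a_{n+1}/aₙ = (n+1)!/26^(n+1) × 26^n/n!
= (n+1)/26
L = lim(n→∞) (n+1)/26 = ∞
L > 1 → series DIVERGES

Diverges (ratio test: L = ∞ > 1)


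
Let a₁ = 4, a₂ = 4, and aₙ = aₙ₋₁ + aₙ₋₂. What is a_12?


Computing iteratively: 4, 4, 8, 12, 20, 32, 52, 84, 136, 220, 356, 576
a_12 = 576

a_12 = 576


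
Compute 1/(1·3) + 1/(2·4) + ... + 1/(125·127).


1/(k(k+2)) = (1/2)·(1/k - 1/(k+2)) (partial fractions)
Telescoping: Σ = (1/2)·(1 + 1/2 - 1/126 - 1/127) = 11875/16002

Sum = 11875/16002


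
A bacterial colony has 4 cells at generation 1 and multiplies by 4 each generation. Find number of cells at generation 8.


aₙ = a₁·r^(n-1)
= 4×4^7
= 4×16384
= 65536

a_8 = 65536


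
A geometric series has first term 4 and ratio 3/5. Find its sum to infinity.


S∞ = a₁/(1-r) = 4/(1 - 3/5)
= 4/(2/5)
= 10

S∞ = 10


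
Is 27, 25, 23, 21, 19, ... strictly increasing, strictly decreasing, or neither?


Differences: -2, -2, -2, -2
All differences < 0 → strictly DECREASING

Monotonically decreasing


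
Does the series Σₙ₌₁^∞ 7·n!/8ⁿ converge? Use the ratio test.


aₙ = 7·n!/8^n
a_{n+1}/aₙ = (n+1)!/8^(n+1) × 8^n/n!  (constant 7 cancels)
= (n+1)/8
L = lim(n→∞) (n+1)/8 = ∞
L > 1 → series DIVERGES

Diverges (ratio test: L = ∞ > 1)
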